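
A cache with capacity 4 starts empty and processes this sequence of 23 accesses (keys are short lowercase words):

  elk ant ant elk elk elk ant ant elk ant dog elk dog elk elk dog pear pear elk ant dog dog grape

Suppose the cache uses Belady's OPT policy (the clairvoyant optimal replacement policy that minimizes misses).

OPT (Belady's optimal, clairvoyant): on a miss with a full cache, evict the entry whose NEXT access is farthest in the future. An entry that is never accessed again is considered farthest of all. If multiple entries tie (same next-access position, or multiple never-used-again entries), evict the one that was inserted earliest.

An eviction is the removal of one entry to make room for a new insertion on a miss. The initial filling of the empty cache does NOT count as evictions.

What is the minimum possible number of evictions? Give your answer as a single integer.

OPT (Belady) simulation (capacity=4):
  1. access elk: MISS. Cache: [elk]
  2. access ant: MISS. Cache: [elk ant]
  3. access ant: HIT. Next use of ant: step 7. Cache: [elk ant]
  4. access elk: HIT. Next use of elk: step 5. Cache: [elk ant]
  5. access elk: HIT. Next use of elk: step 6. Cache: [elk ant]
  6. access elk: HIT. Next use of elk: step 9. Cache: [elk ant]
  7. access ant: HIT. Next use of ant: step 8. Cache: [elk ant]
  8. access ant: HIT. Next use of ant: step 10. Cache: [elk ant]
  9. access elk: HIT. Next use of elk: step 12. Cache: [elk ant]
  10. access ant: HIT. Next use of ant: step 20. Cache: [elk ant]
  11. access dog: MISS. Cache: [elk ant dog]
  12. access elk: HIT. Next use of elk: step 14. Cache: [elk ant dog]
  13. access dog: HIT. Next use of dog: step 16. Cache: [elk ant dog]
  14. access elk: HIT. Next use of elk: step 15. Cache: [elk ant dog]
  15. access elk: HIT. Next use of elk: step 19. Cache: [elk ant dog]
  16. access dog: HIT. Next use of dog: step 21. Cache: [elk ant dog]
  17. access pear: MISS. Cache: [elk ant dog pear]
  18. access pear: HIT. Next use of pear: never. Cache: [elk ant dog pear]
  19. access elk: HIT. Next use of elk: never. Cache: [elk ant dog pear]
  20. access ant: HIT. Next use of ant: never. Cache: [elk ant dog pear]
  21. access dog: HIT. Next use of dog: step 22. Cache: [elk ant dog pear]
  22. access dog: HIT. Next use of dog: never. Cache: [elk ant dog pear]
  23. access grape: MISS, evict elk (next use: never). Cache: [ant dog pear grape]
Total: 18 hits, 5 misses, 1 evictions

Answer: 1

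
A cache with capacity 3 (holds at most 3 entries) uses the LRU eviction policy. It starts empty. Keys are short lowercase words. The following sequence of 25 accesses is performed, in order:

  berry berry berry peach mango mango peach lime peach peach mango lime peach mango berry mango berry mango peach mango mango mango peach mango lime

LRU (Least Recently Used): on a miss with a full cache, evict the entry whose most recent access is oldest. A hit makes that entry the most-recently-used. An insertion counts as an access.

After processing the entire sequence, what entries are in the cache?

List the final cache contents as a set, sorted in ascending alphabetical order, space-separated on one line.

Answer: lime mango peach

Derivation:
LRU simulation (capacity=3):
  1. access berry: MISS. Cache (LRU->MRU): [berry]
  2. access berry: HIT. Cache (LRU->MRU): [berry]
  3. access berry: HIT. Cache (LRU->MRU): [berry]
  4. access peach: MISS. Cache (LRU->MRU): [berry peach]
  5. access mango: MISS. Cache (LRU->MRU): [berry peach mango]
  6. access mango: HIT. Cache (LRU->MRU): [berry peach mango]
  7. access peach: HIT. Cache (LRU->MRU): [berry mango peach]
  8. access lime: MISS, evict berry. Cache (LRU->MRU): [mango peach lime]
  9. access peach: HIT. Cache (LRU->MRU): [mango lime peach]
  10. access peach: HIT. Cache (LRU->MRU): [mango lime peach]
  11. access mango: HIT. Cache (LRU->MRU): [lime peach mango]
  12. access lime: HIT. Cache (LRU->MRU): [peach mango lime]
  13. access peach: HIT. Cache (LRU->MRU): [mango lime peach]
  14. access mango: HIT. Cache (LRU->MRU): [lime peach mango]
  15. access berry: MISS, evict lime. Cache (LRU->MRU): [peach mango berry]
  16. access mango: HIT. Cache (LRU->MRU): [peach berry mango]
  17. access berry: HIT. Cache (LRU->MRU): [peach mango berry]
  18. access mango: HIT. Cache (LRU->MRU): [peach berry mango]
  19. access peach: HIT. Cache (LRU->MRU): [berry mango peach]
  20. access mango: HIT. Cache (LRU->MRU): [berry peach mango]
  21. access mango: HIT. Cache (LRU->MRU): [berry peach mango]
  22. access mango: HIT. Cache (LRU->MRU): [berry peach mango]
  23. access peach: HIT. Cache (LRU->MRU): [berry mango peach]
  24. access mango: HIT. Cache (LRU->MRU): [berry peach mango]
  25. access lime: MISS, evict berry. Cache (LRU->MRU): [peach mango lime]
Total: 19 hits, 6 misses, 3 evictions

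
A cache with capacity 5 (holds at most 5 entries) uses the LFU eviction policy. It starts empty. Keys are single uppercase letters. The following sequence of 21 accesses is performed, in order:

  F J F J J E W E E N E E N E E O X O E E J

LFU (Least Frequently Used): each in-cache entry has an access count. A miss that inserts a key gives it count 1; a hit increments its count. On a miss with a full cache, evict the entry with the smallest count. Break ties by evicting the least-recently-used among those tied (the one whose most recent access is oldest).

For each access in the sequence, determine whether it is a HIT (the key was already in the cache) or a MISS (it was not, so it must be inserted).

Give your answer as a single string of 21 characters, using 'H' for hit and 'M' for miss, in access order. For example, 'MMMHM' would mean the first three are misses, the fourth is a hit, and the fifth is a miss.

Answer: MMHHHMMHHMHHHHHMMMHHH

Derivation:
LFU simulation (capacity=5):
  1. access F: MISS. Cache: [F(c=1)]
  2. access J: MISS. Cache: [F(c=1) J(c=1)]
  3. access F: HIT, count now 2. Cache: [J(c=1) F(c=2)]
  4. access J: HIT, count now 2. Cache: [F(c=2) J(c=2)]
  5. access J: HIT, count now 3. Cache: [F(c=2) J(c=3)]
  6. access E: MISS. Cache: [E(c=1) F(c=2) J(c=3)]
  7. access W: MISS. Cache: [E(c=1) W(c=1) F(c=2) J(c=3)]
  8. access E: HIT, count now 2. Cache: [W(c=1) F(c=2) E(c=2) J(c=3)]
  9. access E: HIT, count now 3. Cache: [W(c=1) F(c=2) J(c=3) E(c=3)]
  10. access N: MISS. Cache: [W(c=1) N(c=1) F(c=2) J(c=3) E(c=3)]
  11. access E: HIT, count now 4. Cache: [W(c=1) N(c=1) F(c=2) J(c=3) E(c=4)]
  12. access E: HIT, count now 5. Cache: [W(c=1) N(c=1) F(c=2) J(c=3) E(c=5)]
  13. access N: HIT, count now 2. Cache: [W(c=1) F(c=2) N(c=2) J(c=3) E(c=5)]
  14. access E: HIT, count now 6. Cache: [W(c=1) F(c=2) N(c=2) J(c=3) E(c=6)]
  15. access E: HIT, count now 7. Cache: [W(c=1) F(c=2) N(c=2) J(c=3) E(c=7)]
  16. access O: MISS, evict W(c=1). Cache: [O(c=1) F(c=2) N(c=2) J(c=3) E(c=7)]
  17. access X: MISS, evict O(c=1). Cache: [X(c=1) F(c=2) N(c=2) J(c=3) E(c=7)]
  18. access O: MISS, evict X(c=1). Cache: [O(c=1) F(c=2) N(c=2) J(c=3) E(c=7)]
  19. access E: HIT, count now 8. Cache: [O(c=1) F(c=2) N(c=2) J(c=3) E(c=8)]
  20. access E: HIT, count now 9. Cache: [O(c=1) F(c=2) N(c=2) J(c=3) E(c=9)]
  21. access J: HIT, count now 4. Cache: [O(c=1) F(c=2) N(c=2) J(c=4) E(c=9)]
Total: 13 hits, 8 misses, 3 evictions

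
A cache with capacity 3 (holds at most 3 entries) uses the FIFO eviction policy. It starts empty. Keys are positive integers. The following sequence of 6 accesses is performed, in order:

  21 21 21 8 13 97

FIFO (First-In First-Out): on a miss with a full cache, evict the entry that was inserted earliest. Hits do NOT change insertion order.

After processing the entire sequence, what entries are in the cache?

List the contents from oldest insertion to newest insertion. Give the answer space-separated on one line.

FIFO simulation (capacity=3):
  1. access 21: MISS. Cache (old->new): [21]
  2. access 21: HIT. Cache (old->new): [21]
  3. access 21: HIT. Cache (old->new): [21]
  4. access 8: MISS. Cache (old->new): [21 8]
  5. access 13: MISS. Cache (old->new): [21 8 13]
  6. access 97: MISS, evict 21. Cache (old->new): [8 13 97]
Total: 2 hits, 4 misses, 1 evictions

Answer: 8 13 97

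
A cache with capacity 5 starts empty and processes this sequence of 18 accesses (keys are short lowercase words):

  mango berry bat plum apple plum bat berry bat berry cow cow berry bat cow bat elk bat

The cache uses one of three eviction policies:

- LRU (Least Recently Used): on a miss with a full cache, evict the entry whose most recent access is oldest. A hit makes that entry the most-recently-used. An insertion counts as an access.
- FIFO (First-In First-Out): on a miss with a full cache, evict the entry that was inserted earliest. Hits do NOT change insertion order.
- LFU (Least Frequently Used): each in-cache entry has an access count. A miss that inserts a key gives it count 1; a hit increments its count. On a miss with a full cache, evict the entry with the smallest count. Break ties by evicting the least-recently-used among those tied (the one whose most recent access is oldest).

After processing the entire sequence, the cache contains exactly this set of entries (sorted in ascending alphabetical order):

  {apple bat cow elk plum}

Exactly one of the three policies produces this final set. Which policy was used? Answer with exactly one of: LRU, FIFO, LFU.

Answer: FIFO

Derivation:
Simulating under each policy and comparing final sets:
  LRU: final set = {bat berry cow elk plum} -> differs
  FIFO: final set = {apple bat cow elk plum} -> MATCHES target
  LFU: final set = {bat berry cow elk plum} -> differs
Only FIFO produces the target set.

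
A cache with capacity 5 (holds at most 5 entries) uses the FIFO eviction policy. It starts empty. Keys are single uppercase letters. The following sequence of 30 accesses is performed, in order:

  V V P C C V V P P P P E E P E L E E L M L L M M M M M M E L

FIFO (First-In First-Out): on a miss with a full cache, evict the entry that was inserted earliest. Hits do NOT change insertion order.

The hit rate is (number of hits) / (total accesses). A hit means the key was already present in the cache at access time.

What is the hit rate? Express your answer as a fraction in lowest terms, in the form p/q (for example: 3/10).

Answer: 4/5

Derivation:
FIFO simulation (capacity=5):
  1. access V: MISS. Cache (old->new): [V]
  2. access V: HIT. Cache (old->new): [V]
  3. access P: MISS. Cache (old->new): [V P]
  4. access C: MISS. Cache (old->new): [V P C]
  5. access C: HIT. Cache (old->new): [V P C]
  6. access V: HIT. Cache (old->new): [V P C]
  7. access V: HIT. Cache (old->new): [V P C]
  8. access P: HIT. Cache (old->new): [V P C]
  9. access P: HIT. Cache (old->new): [V P C]
  10. access P: HIT. Cache (old->new): [V P C]
  11. access P: HIT. Cache (old->new): [V P C]
  12. access E: MISS. Cache (old->new): [V P C E]
  13. access E: HIT. Cache (old->new): [V P C E]
  14. access P: HIT. Cache (old->new): [V P C E]
  15. access E: HIT. Cache (old->new): [V P C E]
  16. access L: MISS. Cache (old->new): [V P C E L]
  17. access E: HIT. Cache (old->new): [V P C E L]
  18. access E: HIT. Cache (old->new): [V P C E L]
  19. access L: HIT. Cache (old->new): [V P C E L]
  20. access M: MISS, evict V. Cache (old->new): [P C E L M]
  21. access L: HIT. Cache (old->new): [P C E L M]
  22. access L: HIT. Cache (old->new): [P C E L M]
  23. access M: HIT. Cache (old->new): [P C E L M]
  24. access M: HIT. Cache (old->new): [P C E L M]
  25. access M: HIT. Cache (old->new): [P C E L M]
  26. access M: HIT. Cache (old->new): [P C E L M]
  27. access M: HIT. Cache (old->new): [P C E L M]
  28. access M: HIT. Cache (old->new): [P C E L M]
  29. access E: HIT. Cache (old->new): [P C E L M]
  30. access L: HIT. Cache (old->new): [P C E L M]
Total: 24 hits, 6 misses, 1 evictions

Hit rate = 24/30 = 4/5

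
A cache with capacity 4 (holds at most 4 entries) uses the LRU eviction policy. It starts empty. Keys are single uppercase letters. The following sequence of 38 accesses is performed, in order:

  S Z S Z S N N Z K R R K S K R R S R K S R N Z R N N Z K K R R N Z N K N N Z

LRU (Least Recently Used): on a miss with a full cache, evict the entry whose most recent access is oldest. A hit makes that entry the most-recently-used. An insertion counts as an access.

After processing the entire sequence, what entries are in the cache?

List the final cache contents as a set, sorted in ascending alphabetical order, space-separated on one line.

Answer: K N R Z

Derivation:
LRU simulation (capacity=4):
  1. access S: MISS. Cache (LRU->MRU): [S]
  2. access Z: MISS. Cache (LRU->MRU): [S Z]
  3. access S: HIT. Cache (LRU->MRU): [Z S]
  4. access Z: HIT. Cache (LRU->MRU): [S Z]
  5. access S: HIT. Cache (LRU->MRU): [Z S]
  6. access N: MISS. Cache (LRU->MRU): [Z S N]
  7. access N: HIT. Cache (LRU->MRU): [Z S N]
  8. access Z: HIT. Cache (LRU->MRU): [S N Z]
  9. access K: MISS. Cache (LRU->MRU): [S N Z K]
  10. access R: MISS, evict S. Cache (LRU->MRU): [N Z K R]
  11. access R: HIT. Cache (LRU->MRU): [N Z K R]
  12. access K: HIT. Cache (LRU->MRU): [N Z R K]
  13. access S: MISS, evict N. Cache (LRU->MRU): [Z R K S]
  14. access K: HIT. Cache (LRU->MRU): [Z R S K]
  15. access R: HIT. Cache (LRU->MRU): [Z S K R]
  16. access R: HIT. Cache (LRU->MRU): [Z S K R]
  17. access S: HIT. Cache (LRU->MRU): [Z K R S]
  18. access R: HIT. Cache (LRU->MRU): [Z K S R]
  19. access K: HIT. Cache (LRU->MRU): [Z S R K]
  20. access S: HIT. Cache (LRU->MRU): [Z R K S]
  21. access R: HIT. Cache (LRU->MRU): [Z K S R]
  22. access N: MISS, evict Z. Cache (LRU->MRU): [K S R N]
  23. access Z: MISS, evict K. Cache (LRU->MRU): [S R N Z]
  24. access R: HIT. Cache (LRU->MRU): [S N Z R]
  25. access N: HIT. Cache (LRU->MRU): [S Z R N]
  26. access N: HIT. Cache (LRU->MRU): [S Z R N]
  27. access Z: HIT. Cache (LRU->MRU): [S R N Z]
  28. access K: MISS, evict S. Cache (LRU->MRU): [R N Z K]
  29. access K: HIT. Cache (LRU->MRU): [R N Z K]
  30. access R: HIT. Cache (LRU->MRU): [N Z K R]
  31. access R: HIT. Cache (LRU->MRU): [N Z K R]
  32. access N: HIT. Cache (LRU->MRU): [Z K R N]
  33. access Z: HIT. Cache (LRU->MRU): [K R N Z]
  34. access N: HIT. Cache (LRU->MRU): [K R Z N]
  35. access K: HIT. Cache (LRU->MRU): [R Z N K]
  36. access N: HIT. Cache (LRU->MRU): [R Z K N]
  37. access N: HIT. Cache (LRU->MRU): [R Z K N]
  38. access Z: HIT. Cache (LRU->MRU): [R K N Z]
Total: 29 hits, 9 misses, 5 evictions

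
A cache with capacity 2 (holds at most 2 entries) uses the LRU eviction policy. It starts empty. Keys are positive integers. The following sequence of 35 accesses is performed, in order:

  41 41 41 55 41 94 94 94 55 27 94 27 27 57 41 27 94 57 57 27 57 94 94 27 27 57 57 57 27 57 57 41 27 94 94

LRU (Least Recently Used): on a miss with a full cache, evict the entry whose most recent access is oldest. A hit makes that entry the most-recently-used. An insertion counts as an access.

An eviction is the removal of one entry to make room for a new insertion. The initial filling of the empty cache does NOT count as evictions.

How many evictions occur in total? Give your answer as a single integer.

LRU simulation (capacity=2):
  1. access 41: MISS. Cache (LRU->MRU): [41]
  2. access 41: HIT. Cache (LRU->MRU): [41]
  3. access 41: HIT. Cache (LRU->MRU): [41]
  4. access 55: MISS. Cache (LRU->MRU): [41 55]
  5. access 41: HIT. Cache (LRU->MRU): [55 41]
  6. access 94: MISS, evict 55. Cache (LRU->MRU): [41 94]
  7. access 94: HIT. Cache (LRU->MRU): [41 94]
  8. access 94: HIT. Cache (LRU->MRU): [41 94]
  9. access 55: MISS, evict 41. Cache (LRU->MRU): [94 55]
  10. access 27: MISS, evict 94. Cache (LRU->MRU): [55 27]
  11. access 94: MISS, evict 55. Cache (LRU->MRU): [27 94]
  12. access 27: HIT. Cache (LRU->MRU): [94 27]
  13. access 27: HIT. Cache (LRU->MRU): [94 27]
  14. access 57: MISS, evict 94. Cache (LRU->MRU): [27 57]
  15. access 41: MISS, evict 27. Cache (LRU->MRU): [57 41]
  16. access 27: MISS, evict 57. Cache (LRU->MRU): [41 27]
  17. access 94: MISS, evict 41. Cache (LRU->MRU): [27 94]
  18. access 57: MISS, evict 27. Cache (LRU->MRU): [94 57]
  19. access 57: HIT. Cache (LRU->MRU): [94 57]
  20. access 27: MISS, evict 94. Cache (LRU->MRU): [57 27]
  21. access 57: HIT. Cache (LRU->MRU): [27 57]
  22. access 94: MISS, evict 27. Cache (LRU->MRU): [57 94]
  23. access 94: HIT. Cache (LRU->MRU): [57 94]
  24. access 27: MISS, evict 57. Cache (LRU->MRU): [94 27]
  25. access 27: HIT. Cache (LRU->MRU): [94 27]
  26. access 57: MISS, evict 94. Cache (LRU->MRU): [27 57]
  27. access 57: HIT. Cache (LRU->MRU): [27 57]
  28. access 57: HIT. Cache (LRU->MRU): [27 57]
  29. access 27: HIT. Cache (LRU->MRU): [57 27]
  30. access 57: HIT. Cache (LRU->MRU): [27 57]
  31. access 57: HIT. Cache (LRU->MRU): [27 57]
  32. access 41: MISS, evict 27. Cache (LRU->MRU): [57 41]
  33. access 27: MISS, evict 57. Cache (LRU->MRU): [41 27]
  34. access 94: MISS, evict 41. Cache (LRU->MRU): [27 94]
  35. access 94: HIT. Cache (LRU->MRU): [27 94]
Total: 17 hits, 18 misses, 16 evictions

Answer: 16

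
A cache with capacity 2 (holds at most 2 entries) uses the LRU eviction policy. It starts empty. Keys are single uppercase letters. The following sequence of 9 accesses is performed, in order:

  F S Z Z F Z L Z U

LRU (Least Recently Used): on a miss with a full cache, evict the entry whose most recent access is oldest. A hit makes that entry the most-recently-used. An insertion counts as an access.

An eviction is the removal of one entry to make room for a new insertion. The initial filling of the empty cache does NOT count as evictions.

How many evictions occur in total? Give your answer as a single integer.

Answer: 4

Derivation:
LRU simulation (capacity=2):
  1. access F: MISS. Cache (LRU->MRU): [F]
  2. access S: MISS. Cache (LRU->MRU): [F S]
  3. access Z: MISS, evict F. Cache (LRU->MRU): [S Z]
  4. access Z: HIT. Cache (LRU->MRU): [S Z]
  5. access F: MISS, evict S. Cache (LRU->MRU): [Z F]
  6. access Z: HIT. Cache (LRU->MRU): [F Z]
  7. access L: MISS, evict F. Cache (LRU->MRU): [Z L]
  8. access Z: HIT. Cache (LRU->MRU): [L Z]
  9. access U: MISS, evict L. Cache (LRU->MRU): [Z U]
Total: 3 hits, 6 misses, 4 evictions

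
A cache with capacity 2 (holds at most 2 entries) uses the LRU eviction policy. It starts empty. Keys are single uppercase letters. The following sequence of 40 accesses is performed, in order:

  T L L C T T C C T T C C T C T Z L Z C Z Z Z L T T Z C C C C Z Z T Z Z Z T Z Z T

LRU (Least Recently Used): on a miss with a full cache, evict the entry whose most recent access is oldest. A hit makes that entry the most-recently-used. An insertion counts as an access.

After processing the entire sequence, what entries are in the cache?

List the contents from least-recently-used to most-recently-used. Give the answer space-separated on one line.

LRU simulation (capacity=2):
  1. access T: MISS. Cache (LRU->MRU): [T]
  2. access L: MISS. Cache (LRU->MRU): [T L]
  3. access L: HIT. Cache (LRU->MRU): [T L]
  4. access C: MISS, evict T. Cache (LRU->MRU): [L C]
  5. access T: MISS, evict L. Cache (LRU->MRU): [C T]
  6. access T: HIT. Cache (LRU->MRU): [C T]
  7. access C: HIT. Cache (LRU->MRU): [T C]
  8. access C: HIT. Cache (LRU->MRU): [T C]
  9. access T: HIT. Cache (LRU->MRU): [C T]
  10. access T: HIT. Cache (LRU->MRU): [C T]
  11. access C: HIT. Cache (LRU->MRU): [T C]
  12. access C: HIT. Cache (LRU->MRU): [T C]
  13. access T: HIT. Cache (LRU->MRU): [C T]
  14. access C: HIT. Cache (LRU->MRU): [T C]
  15. access T: HIT. Cache (LRU->MRU): [C T]
  16. access Z: MISS, evict C. Cache (LRU->MRU): [T Z]
  17. access L: MISS, evict T. Cache (LRU->MRU): [Z L]
  18. access Z: HIT. Cache (LRU->MRU): [L Z]
  19. access C: MISS, evict L. Cache (LRU->MRU): [Z C]
  20. access Z: HIT. Cache (LRU->MRU): [C Z]
  21. access Z: HIT. Cache (LRU->MRU): [C Z]
  22. access Z: HIT. Cache (LRU->MRU): [C Z]
  23. access L: MISS, evict C. Cache (LRU->MRU): [Z L]
  24. access T: MISS, evict Z. Cache (LRU->MRU): [L T]
  25. access T: HIT. Cache (LRU->MRU): [L T]
  26. access Z: MISS, evict L. Cache (LRU->MRU): [T Z]
  27. access C: MISS, evict T. Cache (LRU->MRU): [Z C]
  28. access C: HIT. Cache (LRU->MRU): [Z C]
  29. access C: HIT. Cache (LRU->MRU): [Z C]
  30. access C: HIT. Cache (LRU->MRU): [Z C]
  31. access Z: HIT. Cache (LRU->MRU): [C Z]
  32. access Z: HIT. Cache (LRU->MRU): [C Z]
  33. access T: MISS, evict C. Cache (LRU->MRU): [Z T]
  34. access Z: HIT. Cache (LRU->MRU): [T Z]
  35. access Z: HIT. Cache (LRU->MRU): [T Z]
  36. access Z: HIT. Cache (LRU->MRU): [T Z]
  37. access T: HIT. Cache (LRU->MRU): [Z T]
  38. access Z: HIT. Cache (LRU->MRU): [T Z]
  39. access Z: HIT. Cache (LRU->MRU): [T Z]
  40. access T: HIT. Cache (LRU->MRU): [Z T]
Total: 28 hits, 12 misses, 10 evictions

Answer: Z T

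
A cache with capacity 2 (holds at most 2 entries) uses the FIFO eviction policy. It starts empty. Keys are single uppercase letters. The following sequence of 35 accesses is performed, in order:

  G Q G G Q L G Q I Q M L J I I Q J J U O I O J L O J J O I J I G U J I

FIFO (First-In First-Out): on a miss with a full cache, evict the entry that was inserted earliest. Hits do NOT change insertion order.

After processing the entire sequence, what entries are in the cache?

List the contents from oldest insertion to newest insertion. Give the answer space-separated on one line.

Answer: J I

Derivation:
FIFO simulation (capacity=2):
  1. access G: MISS. Cache (old->new): [G]
  2. access Q: MISS. Cache (old->new): [G Q]
  3. access G: HIT. Cache (old->new): [G Q]
  4. access G: HIT. Cache (old->new): [G Q]
  5. access Q: HIT. Cache (old->new): [G Q]
  6. access L: MISS, evict G. Cache (old->new): [Q L]
  7. access G: MISS, evict Q. Cache (old->new): [L G]
  8. access Q: MISS, evict L. Cache (old->new): [G Q]
  9. access I: MISS, evict G. Cache (old->new): [Q I]
  10. access Q: HIT. Cache (old->new): [Q I]
  11. access M: MISS, evict Q. Cache (old->new): [I M]
  12. access L: MISS, evict I. Cache (old->new): [M L]
  13. access J: MISS, evict M. Cache (old->new): [L J]
  14. access I: MISS, evict L. Cache (old->new): [J I]
  15. access I: HIT. Cache (old->new): [J I]
  16. access Q: MISS, evict J. Cache (old->new): [I Q]
  17. access J: MISS, evict I. Cache (old->new): [Q J]
  18. access J: HIT. Cache (old->new): [Q J]
  19. access U: MISS, evict Q. Cache (old->new): [J U]
  20. access O: MISS, evict J. Cache (old->new): [U O]
  21. access I: MISS, evict U. Cache (old->new): [O I]
  22. access O: HIT. Cache (old->new): [O I]
  23. access J: MISS, evict O. Cache (old->new): [I J]
  24. access L: MISS, evict I. Cache (old->new): [J L]
  25. access O: MISS, evict J. Cache (old->new): [L O]
  26. access J: MISS, evict L. Cache (old->new): [O J]
  27. access J: HIT. Cache (old->new): [O J]
  28. access O: HIT. Cache (old->new): [O J]
  29. access I: MISS, evict O. Cache (old->new): [J I]
  30. access J: HIT. Cache (old->new): [J I]
  31. access I: HIT. Cache (old->new): [J I]
  32. access G: MISS, evict J. Cache (old->new): [I G]
  33. access U: MISS, evict I. Cache (old->new): [G U]
  34. access J: MISS, evict G. Cache (old->new): [U J]
  35. access I: MISS, evict U. Cache (old->new): [J I]
Total: 11 hits, 24 misses, 22 evictions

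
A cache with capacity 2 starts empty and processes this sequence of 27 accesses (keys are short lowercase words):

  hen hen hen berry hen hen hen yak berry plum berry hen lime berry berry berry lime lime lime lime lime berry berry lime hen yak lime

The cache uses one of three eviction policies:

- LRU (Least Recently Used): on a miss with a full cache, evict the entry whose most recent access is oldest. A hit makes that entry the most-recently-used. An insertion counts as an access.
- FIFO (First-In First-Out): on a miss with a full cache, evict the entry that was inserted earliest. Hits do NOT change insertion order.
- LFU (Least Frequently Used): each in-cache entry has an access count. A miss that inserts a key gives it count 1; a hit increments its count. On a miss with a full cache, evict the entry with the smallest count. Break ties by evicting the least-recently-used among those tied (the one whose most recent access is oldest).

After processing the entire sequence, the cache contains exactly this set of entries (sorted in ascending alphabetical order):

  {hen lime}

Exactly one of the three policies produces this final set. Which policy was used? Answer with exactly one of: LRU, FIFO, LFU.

Simulating under each policy and comparing final sets:
  LRU: final set = {lime yak} -> differs
  FIFO: final set = {lime yak} -> differs
  LFU: final set = {hen lime} -> MATCHES target
Only LFU produces the target set.

Answer: LFU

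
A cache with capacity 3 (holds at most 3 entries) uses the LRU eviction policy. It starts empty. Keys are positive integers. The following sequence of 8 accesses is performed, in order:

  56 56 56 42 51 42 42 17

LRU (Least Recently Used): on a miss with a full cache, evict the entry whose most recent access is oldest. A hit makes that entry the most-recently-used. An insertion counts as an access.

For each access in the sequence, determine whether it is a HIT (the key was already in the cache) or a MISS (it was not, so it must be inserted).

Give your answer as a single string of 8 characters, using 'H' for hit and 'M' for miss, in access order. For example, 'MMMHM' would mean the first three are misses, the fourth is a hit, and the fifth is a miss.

LRU simulation (capacity=3):
  1. access 56: MISS. Cache (LRU->MRU): [56]
  2. access 56: HIT. Cache (LRU->MRU): [56]
  3. access 56: HIT. Cache (LRU->MRU): [56]
  4. access 42: MISS. Cache (LRU->MRU): [56 42]
  5. access 51: MISS. Cache (LRU->MRU): [56 42 51]
  6. access 42: HIT. Cache (LRU->MRU): [56 51 42]
  7. access 42: HIT. Cache (LRU->MRU): [56 51 42]
  8. access 17: MISS, evict 56. Cache (LRU->MRU): [51 42 17]
Total: 4 hits, 4 misses, 1 evictions

Answer: MHHMMHHM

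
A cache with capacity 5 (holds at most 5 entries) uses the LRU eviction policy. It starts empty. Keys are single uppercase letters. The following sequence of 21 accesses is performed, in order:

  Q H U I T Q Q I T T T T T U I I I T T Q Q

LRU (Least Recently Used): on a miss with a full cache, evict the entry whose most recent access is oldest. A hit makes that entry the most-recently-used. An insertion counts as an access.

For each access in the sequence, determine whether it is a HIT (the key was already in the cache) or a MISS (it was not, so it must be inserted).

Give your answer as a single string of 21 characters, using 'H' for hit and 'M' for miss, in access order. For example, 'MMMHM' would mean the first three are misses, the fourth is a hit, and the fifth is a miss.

Answer: MMMMMHHHHHHHHHHHHHHHH

Derivation:
LRU simulation (capacity=5):
  1. access Q: MISS. Cache (LRU->MRU): [Q]
  2. access H: MISS. Cache (LRU->MRU): [Q H]
  3. access U: MISS. Cache (LRU->MRU): [Q H U]
  4. access I: MISS. Cache (LRU->MRU): [Q H U I]
  5. access T: MISS. Cache (LRU->MRU): [Q H U I T]
  6. access Q: HIT. Cache (LRU->MRU): [H U I T Q]
  7. access Q: HIT. Cache (LRU->MRU): [H U I T Q]
  8. access I: HIT. Cache (LRU->MRU): [H U T Q I]
  9. access T: HIT. Cache (LRU->MRU): [H U Q I T]
  10. access T: HIT. Cache (LRU->MRU): [H U Q I T]
  11. access T: HIT. Cache (LRU->MRU): [H U Q I T]
  12. access T: HIT. Cache (LRU->MRU): [H U Q I T]
  13. access T: HIT. Cache (LRU->MRU): [H U Q I T]
  14. access U: HIT. Cache (LRU->MRU): [H Q I T U]
  15. access I: HIT. Cache (LRU->MRU): [H Q T U I]
  16. access I: HIT. Cache (LRU->MRU): [H Q T U I]
  17. access I: HIT. Cache (LRU->MRU): [H Q T U I]
  18. access T: HIT. Cache (LRU->MRU): [H Q U I T]
  19. access T: HIT. Cache (LRU->MRU): [H Q U I T]
  20. access Q: HIT. Cache (LRU->MRU): [H U I T Q]
  21. access Q: HIT. Cache (LRU->MRU): [H U I T Q]
Total: 16 hits, 5 misses, 0 evictions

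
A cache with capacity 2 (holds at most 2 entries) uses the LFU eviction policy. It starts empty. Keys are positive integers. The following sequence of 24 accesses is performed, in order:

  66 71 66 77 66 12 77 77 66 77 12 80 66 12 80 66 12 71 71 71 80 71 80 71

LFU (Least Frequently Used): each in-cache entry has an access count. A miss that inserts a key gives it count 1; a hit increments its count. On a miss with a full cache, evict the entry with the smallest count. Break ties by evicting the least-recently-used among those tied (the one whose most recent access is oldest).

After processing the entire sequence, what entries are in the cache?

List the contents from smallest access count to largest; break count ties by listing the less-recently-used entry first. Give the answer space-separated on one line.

Answer: 71 66

Derivation:
LFU simulation (capacity=2):
  1. access 66: MISS. Cache: [66(c=1)]
  2. access 71: MISS. Cache: [66(c=1) 71(c=1)]
  3. access 66: HIT, count now 2. Cache: [71(c=1) 66(c=2)]
  4. access 77: MISS, evict 71(c=1). Cache: [77(c=1) 66(c=2)]
  5. access 66: HIT, count now 3. Cache: [77(c=1) 66(c=3)]
  6. access 12: MISS, evict 77(c=1). Cache: [12(c=1) 66(c=3)]
  7. access 77: MISS, evict 12(c=1). Cache: [77(c=1) 66(c=3)]
  8. access 77: HIT, count now 2. Cache: [77(c=2) 66(c=3)]
  9. access 66: HIT, count now 4. Cache: [77(c=2) 66(c=4)]
  10. access 77: HIT, count now 3. Cache: [77(c=3) 66(c=4)]
  11. access 12: MISS, evict 77(c=3). Cache: [12(c=1) 66(c=4)]
  12. access 80: MISS, evict 12(c=1). Cache: [80(c=1) 66(c=4)]
  13. access 66: HIT, count now 5. Cache: [80(c=1) 66(c=5)]
  14. access 12: MISS, evict 80(c=1). Cache: [12(c=1) 66(c=5)]
  15. access 80: MISS, evict 12(c=1). Cache: [80(c=1) 66(c=5)]
  16. access 66: HIT, count now 6. Cache: [80(c=1) 66(c=6)]
  17. access 12: MISS, evict 80(c=1). Cache: [12(c=1) 66(c=6)]
  18. access 71: MISS, evict 12(c=1). Cache: [71(c=1) 66(c=6)]
  19. access 71: HIT, count now 2. Cache: [71(c=2) 66(c=6)]
  20. access 71: HIT, count now 3. Cache: [71(c=3) 66(c=6)]
  21. access 80: MISS, evict 71(c=3). Cache: [80(c=1) 66(c=6)]
  22. access 71: MISS, evict 80(c=1). Cache: [71(c=1) 66(c=6)]
  23. access 80: MISS, evict 71(c=1). Cache: [80(c=1) 66(c=6)]
  24. access 71: MISS, evict 80(c=1). Cache: [71(c=1) 66(c=6)]
Total: 9 hits, 15 misses, 13 evictions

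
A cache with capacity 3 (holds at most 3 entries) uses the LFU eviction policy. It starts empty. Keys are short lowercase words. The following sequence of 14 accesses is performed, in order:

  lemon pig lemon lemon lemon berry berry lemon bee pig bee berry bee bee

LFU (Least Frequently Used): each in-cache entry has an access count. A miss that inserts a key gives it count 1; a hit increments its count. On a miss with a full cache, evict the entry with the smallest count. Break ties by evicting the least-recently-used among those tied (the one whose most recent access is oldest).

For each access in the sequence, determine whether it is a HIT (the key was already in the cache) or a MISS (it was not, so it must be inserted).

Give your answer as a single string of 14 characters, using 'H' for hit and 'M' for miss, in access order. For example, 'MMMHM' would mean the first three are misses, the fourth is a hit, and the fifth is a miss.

LFU simulation (capacity=3):
  1. access lemon: MISS. Cache: [lemon(c=1)]
  2. access pig: MISS. Cache: [lemon(c=1) pig(c=1)]
  3. access lemon: HIT, count now 2. Cache: [pig(c=1) lemon(c=2)]
  4. access lemon: HIT, count now 3. Cache: [pig(c=1) lemon(c=3)]
  5. access lemon: HIT, count now 4. Cache: [pig(c=1) lemon(c=4)]
  6. access berry: MISS. Cache: [pig(c=1) berry(c=1) lemon(c=4)]
  7. access berry: HIT, count now 2. Cache: [pig(c=1) berry(c=2) lemon(c=4)]
  8. access lemon: HIT, count now 5. Cache: [pig(c=1) berry(c=2) lemon(c=5)]
  9. access bee: MISS, evict pig(c=1). Cache: [bee(c=1) berry(c=2) lemon(c=5)]
  10. access pig: MISS, evict bee(c=1). Cache: [pig(c=1) berry(c=2) lemon(c=5)]
  11. access bee: MISS, evict pig(c=1). Cache: [bee(c=1) berry(c=2) lemon(c=5)]
  12. access berry: HIT, count now 3. Cache: [bee(c=1) berry(c=3) lemon(c=5)]
  13. access bee: HIT, count now 2. Cache: [bee(c=2) berry(c=3) lemon(c=5)]
  14. access bee: HIT, count now 3. Cache: [berry(c=3) bee(c=3) lemon(c=5)]
Total: 8 hits, 6 misses, 3 evictions

Answer: MMHHHMHHMMMHHH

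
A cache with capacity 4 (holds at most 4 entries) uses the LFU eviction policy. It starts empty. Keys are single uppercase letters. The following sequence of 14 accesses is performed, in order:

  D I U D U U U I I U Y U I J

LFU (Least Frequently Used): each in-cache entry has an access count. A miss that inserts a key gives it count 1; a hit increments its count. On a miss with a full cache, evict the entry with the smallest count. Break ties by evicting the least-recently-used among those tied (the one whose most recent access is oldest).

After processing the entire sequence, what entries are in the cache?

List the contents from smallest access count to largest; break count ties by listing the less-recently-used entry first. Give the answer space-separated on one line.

Answer: J D I U

Derivation:
LFU simulation (capacity=4):
  1. access D: MISS. Cache: [D(c=1)]
  2. access I: MISS. Cache: [D(c=1) I(c=1)]
  3. access U: MISS. Cache: [D(c=1) I(c=1) U(c=1)]
  4. access D: HIT, count now 2. Cache: [I(c=1) U(c=1) D(c=2)]
  5. access U: HIT, count now 2. Cache: [I(c=1) D(c=2) U(c=2)]
  6. access U: HIT, count now 3. Cache: [I(c=1) D(c=2) U(c=3)]
  7. access U: HIT, count now 4. Cache: [I(c=1) D(c=2) U(c=4)]
  8. access I: HIT, count now 2. Cache: [D(c=2) I(c=2) U(c=4)]
  9. access I: HIT, count now 3. Cache: [D(c=2) I(c=3) U(c=4)]
  10. access U: HIT, count now 5. Cache: [D(c=2) I(c=3) U(c=5)]
  11. access Y: MISS. Cache: [Y(c=1) D(c=2) I(c=3) U(c=5)]
  12. access U: HIT, count now 6. Cache: [Y(c=1) D(c=2) I(c=3) U(c=6)]
  13. access I: HIT, count now 4. Cache: [Y(c=1) D(c=2) I(c=4) U(c=6)]
  14. access J: MISS, evict Y(c=1). Cache: [J(c=1) D(c=2) I(c=4) U(c=6)]
Total: 9 hits, 5 misses, 1 evictions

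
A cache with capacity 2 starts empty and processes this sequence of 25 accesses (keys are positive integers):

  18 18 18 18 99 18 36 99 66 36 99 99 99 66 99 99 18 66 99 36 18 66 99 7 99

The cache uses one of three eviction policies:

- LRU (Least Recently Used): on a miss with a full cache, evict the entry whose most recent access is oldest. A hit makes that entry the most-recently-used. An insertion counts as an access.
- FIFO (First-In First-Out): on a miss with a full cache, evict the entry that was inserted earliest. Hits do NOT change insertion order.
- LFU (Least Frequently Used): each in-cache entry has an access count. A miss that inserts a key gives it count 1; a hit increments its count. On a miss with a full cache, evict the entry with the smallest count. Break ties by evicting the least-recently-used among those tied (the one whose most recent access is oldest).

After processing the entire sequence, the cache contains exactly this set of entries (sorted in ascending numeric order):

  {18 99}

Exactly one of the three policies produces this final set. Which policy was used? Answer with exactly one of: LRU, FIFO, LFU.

Answer: LFU

Derivation:
Simulating under each policy and comparing final sets:
  LRU: final set = {7 99} -> differs
  FIFO: final set = {7 99} -> differs
  LFU: final set = {18 99} -> MATCHES target
Only LFU produces the target set.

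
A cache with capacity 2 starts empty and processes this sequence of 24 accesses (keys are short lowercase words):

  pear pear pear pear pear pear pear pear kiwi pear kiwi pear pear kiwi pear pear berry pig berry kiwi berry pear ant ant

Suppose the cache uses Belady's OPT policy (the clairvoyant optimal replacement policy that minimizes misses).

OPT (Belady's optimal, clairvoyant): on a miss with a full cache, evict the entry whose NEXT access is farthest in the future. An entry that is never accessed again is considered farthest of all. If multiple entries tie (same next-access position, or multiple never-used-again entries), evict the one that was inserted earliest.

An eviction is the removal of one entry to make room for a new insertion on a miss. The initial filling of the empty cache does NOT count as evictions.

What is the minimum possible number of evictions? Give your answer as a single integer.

OPT (Belady) simulation (capacity=2):
  1. access pear: MISS. Cache: [pear]
  2. access pear: HIT. Next use of pear: step 3. Cache: [pear]
  3. access pear: HIT. Next use of pear: step 4. Cache: [pear]
  4. access pear: HIT. Next use of pear: step 5. Cache: [pear]
  5. access pear: HIT. Next use of pear: step 6. Cache: [pear]
  6. access pear: HIT. Next use of pear: step 7. Cache: [pear]
  7. access pear: HIT. Next use of pear: step 8. Cache: [pear]
  8. access pear: HIT. Next use of pear: step 10. Cache: [pear]
  9. access kiwi: MISS. Cache: [pear kiwi]
  10. access pear: HIT. Next use of pear: step 12. Cache: [pear kiwi]
  11. access kiwi: HIT. Next use of kiwi: step 14. Cache: [pear kiwi]
  12. access pear: HIT. Next use of pear: step 13. Cache: [pear kiwi]
  13. access pear: HIT. Next use of pear: step 15. Cache: [pear kiwi]
  14. access kiwi: HIT. Next use of kiwi: step 20. Cache: [pear kiwi]
  15. access pear: HIT. Next use of pear: step 16. Cache: [pear kiwi]
  16. access pear: HIT. Next use of pear: step 22. Cache: [pear kiwi]
  17. access berry: MISS, evict pear (next use: step 22). Cache: [kiwi berry]
  18. access pig: MISS, evict kiwi (next use: step 20). Cache: [berry pig]
  19. access berry: HIT. Next use of berry: step 21. Cache: [berry pig]
  20. access kiwi: MISS, evict pig (next use: never). Cache: [berry kiwi]
  21. access berry: HIT. Next use of berry: never. Cache: [berry kiwi]
  22. access pear: MISS, evict berry (next use: never). Cache: [kiwi pear]
  23. access ant: MISS, evict kiwi (next use: never). Cache: [pear ant]
  24. access ant: HIT. Next use of ant: never. Cache: [pear ant]
Total: 17 hits, 7 misses, 5 evictions

Answer: 5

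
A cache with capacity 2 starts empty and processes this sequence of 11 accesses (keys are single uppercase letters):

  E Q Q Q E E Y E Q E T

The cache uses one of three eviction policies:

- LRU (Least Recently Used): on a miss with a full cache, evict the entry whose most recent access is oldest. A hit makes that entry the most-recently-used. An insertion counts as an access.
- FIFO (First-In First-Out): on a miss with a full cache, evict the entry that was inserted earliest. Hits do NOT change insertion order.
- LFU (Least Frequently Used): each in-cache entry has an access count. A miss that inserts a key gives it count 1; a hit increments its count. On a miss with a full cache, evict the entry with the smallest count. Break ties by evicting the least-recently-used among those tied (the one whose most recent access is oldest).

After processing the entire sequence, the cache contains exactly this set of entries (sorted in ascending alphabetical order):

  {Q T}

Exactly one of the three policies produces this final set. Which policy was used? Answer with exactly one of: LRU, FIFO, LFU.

Answer: FIFO

Derivation:
Simulating under each policy and comparing final sets:
  LRU: final set = {E T} -> differs
  FIFO: final set = {Q T} -> MATCHES target
  LFU: final set = {E T} -> differs
Only FIFO produces the target set.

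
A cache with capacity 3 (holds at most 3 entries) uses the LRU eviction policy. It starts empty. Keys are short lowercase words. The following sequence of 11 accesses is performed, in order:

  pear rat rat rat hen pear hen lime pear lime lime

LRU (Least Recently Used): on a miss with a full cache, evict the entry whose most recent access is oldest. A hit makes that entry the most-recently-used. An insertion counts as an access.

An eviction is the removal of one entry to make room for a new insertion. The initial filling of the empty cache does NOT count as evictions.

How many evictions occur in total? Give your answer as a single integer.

Answer: 1

Derivation:
LRU simulation (capacity=3):
  1. access pear: MISS. Cache (LRU->MRU): [pear]
  2. access rat: MISS. Cache (LRU->MRU): [pear rat]
  3. access rat: HIT. Cache (LRU->MRU): [pear rat]
  4. access rat: HIT. Cache (LRU->MRU): [pear rat]
  5. access hen: MISS. Cache (LRU->MRU): [pear rat hen]
  6. access pear: HIT. Cache (LRU->MRU): [rat hen pear]
  7. access hen: HIT. Cache (LRU->MRU): [rat pear hen]
  8. access lime: MISS, evict rat. Cache (LRU->MRU): [pear hen lime]
  9. access pear: HIT. Cache (LRU->MRU): [hen lime pear]
  10. access lime: HIT. Cache (LRU->MRU): [hen pear lime]
  11. access lime: HIT. Cache (LRU->MRU): [hen pear lime]
Total: 7 hits, 4 misses, 1 evictions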